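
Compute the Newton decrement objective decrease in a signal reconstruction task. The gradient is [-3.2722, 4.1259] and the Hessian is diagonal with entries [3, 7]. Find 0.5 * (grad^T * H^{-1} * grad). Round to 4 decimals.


Step 1: H is diagonal, so H^(-1) * g = [-1.0907, 0.5894].
Step 2: g^T H^(-1) g = sum_i g_i^2 / H_ii
  = (-3.2722)^2/3 + (4.1259)^2/7
  = 3.5691 + 2.4319 = 6.001
Step 3: Objective decrease = 0.5 * g^T H^(-1) g = 3.0005


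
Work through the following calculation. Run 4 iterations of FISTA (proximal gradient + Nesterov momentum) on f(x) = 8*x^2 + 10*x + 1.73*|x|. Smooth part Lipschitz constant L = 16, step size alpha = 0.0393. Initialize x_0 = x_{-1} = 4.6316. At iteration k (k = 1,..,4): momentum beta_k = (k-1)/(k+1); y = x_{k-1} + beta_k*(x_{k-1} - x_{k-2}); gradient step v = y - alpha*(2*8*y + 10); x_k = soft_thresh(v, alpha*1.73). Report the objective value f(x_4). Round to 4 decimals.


FISTA on f(x) = 8*x^2 + 10*x + 1.73*|x|
L = 16, alpha = 0.0393
Iteration 1: beta = 0.0, y = 4.6316 + 0.0*(4.6316 - 4.6316) = 4.6316
  grad(y) = 84.1056, v = y - alpha*grad = 1.3262
  prox(v) = soft_thresh(1.3262, 0.068) = 1.2583
Iteration 2: beta = 0.3333, y = 1.2583 + 0.3333*(1.2583 - 4.6316) = 0.1338
  grad(y) = 12.141, v = y - alpha*grad = -0.3433
  prox(v) = soft_thresh(-0.3433, 0.068) = -0.2753
Iteration 3: beta = 0.5, y = -0.2753 + 0.5*(-0.2753 - 1.2583) = -1.0421
  grad(y) = -6.6742, v = y - alpha*grad = -0.7798
  prox(v) = soft_thresh(-0.7798, 0.068) = -0.7119
Iteration 4: beta = 0.6, y = -0.7119 + 0.6*(-0.7119 + 0.2753) = -0.9738
  grad(y) = -5.5802, v = y - alpha*grad = -0.7545
  prox(v) = soft_thresh(-0.7545, 0.068) = -0.6865
f(x_4) = 8*(-0.6865)^2 + 10*(-0.6865) + 1.73*|-0.6865| = -1.9072


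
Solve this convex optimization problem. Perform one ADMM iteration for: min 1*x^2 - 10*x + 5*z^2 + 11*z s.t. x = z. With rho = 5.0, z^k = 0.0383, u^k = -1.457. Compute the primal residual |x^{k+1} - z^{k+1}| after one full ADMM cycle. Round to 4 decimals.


ADMM iteration with rho = 5.0, z^k = 0.0383, u^k = -1.457
Step 1: x-update.
Minimize 1*x^2 - 10*x + (5.0/2)*(x - 0.0383 - 1.457)^2
FOC: (2*1 + 5.0)*x = 10 + 5.0*(0.0383 + 1.457)
x^{k+1} = 2.4966
Step 2: z-update.
Minimize 5*z^2 + 11*z + (5.0/2)*(2.4966 - z - 1.457)^2
FOC: (2*5 + 5.0)*z = -11 + 5.0*(2.4966 - 1.457)
z^{k+1} = -0.3868
Step 3: u-update.
u^{k+1} = -1.457 + 2.4966 + 0.3868 = 1.4264
Step 4: Primal residual = |2.4966 + 0.3868| = 2.8834


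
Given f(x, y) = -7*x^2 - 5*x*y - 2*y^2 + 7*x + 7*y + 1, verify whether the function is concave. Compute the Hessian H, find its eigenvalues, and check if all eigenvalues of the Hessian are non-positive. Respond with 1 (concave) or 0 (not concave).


The Hessian of f(x,y) = -7*x^2 - 5*x*y - 2*y^2 + 7*x + 7*y + 1 is:
H = [[-14, -5], [-5, -4]]
Trace = -14 - 4 = -18
Determinant = -14*-4 - (-5)^2 = 31
Discriminant = (-18)^2 - 4*31 = 200.0
Eigenvalues: lambda_1 = -16.0711, lambda_2 = -1.9289
The function is concave.

1


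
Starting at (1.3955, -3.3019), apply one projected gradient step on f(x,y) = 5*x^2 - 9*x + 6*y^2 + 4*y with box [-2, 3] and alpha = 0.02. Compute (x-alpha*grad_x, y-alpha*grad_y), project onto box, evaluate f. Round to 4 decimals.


Step 1: Compute gradient at (1.3955, -3.3019).
grad_x = 2*5*1.3955 - 9 = 4.955
grad_y = 2*6*-3.3019 + 4 = -35.6228
Step 2: Gradient step.
x_raw = 1.3955 - 0.02*4.955 = 1.2964
y_raw = -3.3019 - 0.02*-35.6228 = -2.5894
Step 3: Project onto [-2, 3].
x_proj = clip(1.2964) = 1.2964
y_proj = clip(-2.5894) = -2.0
Step 4: Evaluate f.
f(1.2964, -2.0) = 12.7357


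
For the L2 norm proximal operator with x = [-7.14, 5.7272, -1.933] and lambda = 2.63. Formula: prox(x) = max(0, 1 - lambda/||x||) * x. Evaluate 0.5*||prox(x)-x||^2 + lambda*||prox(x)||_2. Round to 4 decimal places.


Step 1: Compute ||x||.
||x|| = 9.355
Step 2: Compute scaling factor.
scale = max(0, 1 - 2.63/9.355) = 0.7189
Step 3: prox(x) = [-5.1327, 4.1171, -1.3896]
||prox(x)|| = 6.725
Step 4: Proximal objective.
0.5*||prox-x||^2 = 3.4585
lambda*||prox|| = 17.6868
Total = 21.1453


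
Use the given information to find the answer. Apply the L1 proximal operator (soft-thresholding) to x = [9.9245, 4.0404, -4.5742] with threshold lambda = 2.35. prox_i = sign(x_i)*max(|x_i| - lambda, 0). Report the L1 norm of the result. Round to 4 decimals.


Soft-thresholding with lambda = 2.35:
prox(9.9245) = sign(9.9245)*max(|9.9245| - 2.35, 0) = 7.5745
prox(4.0404) = sign(4.0404)*max(|4.0404| - 2.35, 0) = 1.6904
prox(-4.5742) = sign(-4.5742)*max(|-4.5742| - 2.35, 0) = -2.2242
prox(x) = [7.5745, 1.6904, -2.2242]
||prox(x)||_1 = 7.5745 + 1.6904 + 2.2242 = 11.4891


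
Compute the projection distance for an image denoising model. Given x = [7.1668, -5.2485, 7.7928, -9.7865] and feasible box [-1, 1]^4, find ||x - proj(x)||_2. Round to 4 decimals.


Project each component onto [-1, 1].
clip(7.1668) = 1.0, clip(-5.2485) = -1.0, clip(7.7928) = 1.0, clip(-9.7865) = -1.0
Projection = [1.0, -1.0, 1.0, -1.0]
Squared diffs: [38.0294, 18.0498, 46.1421, 77.2026]
Distance = sqrt(179.4239) = 13.3949


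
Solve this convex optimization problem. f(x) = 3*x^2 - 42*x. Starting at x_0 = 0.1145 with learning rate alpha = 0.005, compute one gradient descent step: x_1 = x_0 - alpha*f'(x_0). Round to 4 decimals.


We compute the gradient at x_0 and apply the update.
f'(x) = 6*x - 42
f'(0.1145) = 6*0.1145 - 42 = -41.313
x_1 = 0.1145 - 0.005*-41.313 = 0.3211


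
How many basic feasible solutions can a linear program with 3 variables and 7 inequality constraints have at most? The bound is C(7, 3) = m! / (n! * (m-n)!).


Each vertex corresponds to some choice of n active constraints out of m, so the number of vertices is at most C(m, n) = m! / (n!(m-n)!).
m = 7, n = 3
Numerator: 7 * 6 * 5
Denominator: 3! = 6
C(7, 3) = 35


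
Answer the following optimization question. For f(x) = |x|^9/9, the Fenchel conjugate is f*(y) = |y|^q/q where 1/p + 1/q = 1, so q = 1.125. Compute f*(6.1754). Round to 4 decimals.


The conjugate exponent q satisfies 1/p + 1/q = 1.
p = 9, so q = 9/(9 - 1) = 1.125
|y|^q = 6.1754^1.125 = 7.7535
f*(6.1754) = 7.7535 / 1.125 = 6.892


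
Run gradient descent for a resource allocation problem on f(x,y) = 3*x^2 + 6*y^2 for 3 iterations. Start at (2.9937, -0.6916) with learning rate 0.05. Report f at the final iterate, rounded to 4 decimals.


Gradient descent on f(x,y) = 3*x^2 + 6*y^2.
Starting point: (2.9937, -0.6916), alpha = 0.05
Step 1: grad_x = 2*3*2.9937 = 17.9622, grad_y = 2*6*-0.6916 = -8.2992
  x_1 = 2.9937 - 0.05*17.9622 = 2.0956
  y_1 = -0.6916 - 0.05*-8.2992 = -0.2766
Step 2: grad_x = 2*3*2.0956 = 12.5735, grad_y = 2*6*-0.2766 = -3.3197
  x_2 = 2.0956 - 0.05*12.5735 = 1.4669
  y_2 = -0.2766 - 0.05*-3.3197 = -0.1107
Step 3: grad_x = 2*3*1.4669 = 8.8015, grad_y = 2*6*-0.1107 = -1.3279
  x_3 = 1.4669 - 0.05*8.8015 = 1.0268
  y_3 = -0.1107 - 0.05*-1.3279 = -0.0443
f(1.0268, -0.0443) = 3*1.0268^2 + 6*(-0.0443)^2 = 3.175


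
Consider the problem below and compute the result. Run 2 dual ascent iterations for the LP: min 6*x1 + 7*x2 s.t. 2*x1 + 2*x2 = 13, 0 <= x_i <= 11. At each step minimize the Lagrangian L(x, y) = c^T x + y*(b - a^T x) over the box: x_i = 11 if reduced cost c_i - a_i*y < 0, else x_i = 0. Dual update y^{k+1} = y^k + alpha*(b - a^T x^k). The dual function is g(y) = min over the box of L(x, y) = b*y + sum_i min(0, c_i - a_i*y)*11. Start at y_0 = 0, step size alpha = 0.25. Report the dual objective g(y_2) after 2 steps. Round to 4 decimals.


Dual ascent for LP: min 6*x1 + 7*x2, 2*x1 + 2*x2 = 13, 0 <= x_i <= 11
Step 1: y^k = 0.0, reduced costs: (6.0, 7.0)
  x^k = (0.0, 0.0), subgradient = b - a^T x = 13.0
  y^{k+1} = 0.0 + 0.25*13.0 = 3.25
Step 2: y^k = 3.25, reduced costs: (-0.5, 0.5)
  x^k = (11.0, 0.0), subgradient = b - a^T x = -9.0
  y^{k+1} = 3.25 + 0.25*-9.0 = 1.0
Dual objective at y_2 = 1.0: reduced costs (4.0, 5.0), box minimizer x = (0.0, 0.0)
g(y_2) = b*y + (c1 - a1*y)*x1 + (c2 - a2*y)*x2 = 13*1.0 + 4.0*0.0 + 5.0*0.0 = 13.0 + 0.0 + 0.0 = 13.0


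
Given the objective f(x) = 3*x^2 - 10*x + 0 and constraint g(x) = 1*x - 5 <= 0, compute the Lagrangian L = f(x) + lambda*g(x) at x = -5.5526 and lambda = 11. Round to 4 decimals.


Step 1: Evaluate f(x).
f(-5.5526) = 3*(-5.5526)^2 - 10*(-5.5526) + 0 = 148.0201
Step 2: Evaluate g(x).
g(-5.5526) = 1*-5.5526 - 5 = -10.5526
Step 3: Compute Lagrangian.
L = 148.0201 + 11*-10.5526 = 31.9415


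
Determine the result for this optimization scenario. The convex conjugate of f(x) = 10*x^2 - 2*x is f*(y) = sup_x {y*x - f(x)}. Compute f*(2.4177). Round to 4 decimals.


f*(y) = sup_x {y*x - a*x^2 - b*x} = sup_x {(y-b)*x - a*x^2}
FOC: (y - b) - 2a*x = 0 => x* = (y - b)/(2a)
x* = (2.4177 + 2)/(2*10) = 0.2209
f*(2.4177) = (y-b)^2/(4a) = (2.4177 + 2)^2/(4*10)
= 19.5161/40 = 0.4879


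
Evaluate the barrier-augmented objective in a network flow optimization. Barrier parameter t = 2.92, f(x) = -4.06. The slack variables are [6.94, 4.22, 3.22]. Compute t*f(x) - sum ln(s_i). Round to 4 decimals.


Step 1: Compute log-barrier.
ln values: [1.9373, 1.4398, 1.1694]
phi = -(1.9373 + 1.4398 + 1.1694) = -4.5465
Step 2: Compute augmented objective.
t*f(x) = 2.92*-4.06 = -11.8552
Total = -11.8552 - 4.5465 = -16.4017


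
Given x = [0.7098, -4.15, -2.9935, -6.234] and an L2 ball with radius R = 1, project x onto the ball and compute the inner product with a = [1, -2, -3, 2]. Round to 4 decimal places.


Step 1: Compute ||x|| (intermediates to 6 decimals).
||x|| = sqrt(0.7098^2 + (-4.15)^2 + (-2.9935)^2 + (-6.234)^2) = 8.096303
Step 2: Project.
Since ||x|| > R, scale = R/||x|| = 1/8.096303 = 0.123513, proj(x) = scale * x
proj(x) = [0.08767, -0.512579, -0.369736, -0.76998]
Step 3: Dot product.
a^T * proj(x) = 1*0.08767 - 2*(-0.512579) - 3*(-0.369736) + 2*(-0.76998) = 0.6821


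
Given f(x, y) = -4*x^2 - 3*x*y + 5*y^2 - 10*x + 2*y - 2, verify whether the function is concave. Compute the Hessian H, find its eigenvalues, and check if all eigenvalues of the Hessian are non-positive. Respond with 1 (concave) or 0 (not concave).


The Hessian of f(x,y) = -4*x^2 - 3*x*y + 5*y^2 - 10*x + 2*y - 2 is:
H = [[-8, -3], [-3, 10]]
Trace = -8 + 10 = 2
Determinant = -8*10 - (-3)^2 = -89
Discriminant = (2)^2 - 4*-89 = 360.0
Eigenvalues: lambda_1 = -8.4868, lambda_2 = 10.4868
The function is not concave.

0


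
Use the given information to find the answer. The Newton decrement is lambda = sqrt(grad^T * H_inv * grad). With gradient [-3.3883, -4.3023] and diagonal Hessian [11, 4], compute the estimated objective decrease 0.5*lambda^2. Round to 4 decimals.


Step 1: H is diagonal, so H^(-1) * g = [-0.308, -1.0756].
Step 2: g^T H^(-1) g = sum_i g_i^2 / H_ii
  = (-3.3883)^2/11 + (-4.3023)^2/4
  = 1.0437 + 4.6274 = 5.6711
Step 3: Objective decrease = 0.5 * g^T H^(-1) g = 2.8356


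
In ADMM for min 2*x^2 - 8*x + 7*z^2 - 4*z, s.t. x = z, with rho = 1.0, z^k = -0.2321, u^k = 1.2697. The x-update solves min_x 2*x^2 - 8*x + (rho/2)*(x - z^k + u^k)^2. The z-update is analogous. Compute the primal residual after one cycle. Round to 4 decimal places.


ADMM iteration with rho = 1.0, z^k = -0.2321, u^k = 1.2697
Step 1: x-update.
Minimize 2*x^2 - 8*x + (1.0/2)*(x + 0.2321 + 1.2697)^2
FOC: (2*2 + 1.0)*x = 8 + 1.0*(-0.2321 - 1.2697)
x^{k+1} = 1.2996
Step 2: z-update.
Minimize 7*z^2 - 4*z + (1.0/2)*(1.2996 - z + 1.2697)^2
FOC: (2*7 + 1.0)*z = 4 + 1.0*(1.2996 + 1.2697)
z^{k+1} = 0.438
Step 3: u-update.
u^{k+1} = 1.2697 + 1.2996 - 0.438 = 2.1314
Step 4: Primal residual = |1.2996 - 0.438| = 0.8617


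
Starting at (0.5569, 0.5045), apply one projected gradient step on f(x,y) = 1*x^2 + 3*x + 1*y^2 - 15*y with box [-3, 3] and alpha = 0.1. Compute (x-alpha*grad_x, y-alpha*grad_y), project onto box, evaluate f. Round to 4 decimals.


Step 1: Compute gradient at (0.5569, 0.5045).
grad_x = 2*1*0.5569 + 3 = 4.1138
grad_y = 2*1*0.5045 - 15 = -13.991
Step 2: Gradient step.
x_raw = 0.5569 - 0.1*4.1138 = 0.1455
y_raw = 0.5045 - 0.1*-13.991 = 1.9036
Step 3: Project onto [-3, 3].
x_proj = clip(0.1455) = 0.1455
y_proj = clip(1.9036) = 1.9036
Step 4: Evaluate f.
f(0.1455, 1.9036) = -24.4726


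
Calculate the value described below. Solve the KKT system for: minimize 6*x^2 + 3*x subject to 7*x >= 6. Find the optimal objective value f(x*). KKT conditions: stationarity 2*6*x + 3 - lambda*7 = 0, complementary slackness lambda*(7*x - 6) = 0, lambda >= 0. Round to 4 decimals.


Step 1: Try lambda = 0 (constraint inactive).
x_unc = -3/(2*6) = -0.25
Check: 7*-0.25 = -1.75 < 6 -- violated!
Step 2: Constraint must be active: 7*x = 6
x* = 6/7 = 0.8571 (rounded; the exact value 6/7 is used below)
lambda = (2*6*(6/7) + 3)/7 = 1.898
Step 3: Compute optimal value.
f(x*) = 6*(6/7)^2 + 3*(6/7) = 6.9796


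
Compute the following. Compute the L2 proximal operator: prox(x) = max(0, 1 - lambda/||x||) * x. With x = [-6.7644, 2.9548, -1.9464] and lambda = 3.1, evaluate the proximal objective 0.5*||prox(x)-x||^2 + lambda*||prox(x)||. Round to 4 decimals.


Step 1: Compute ||x||.
||x|| = 7.6339
Step 2: Compute scaling factor.
scale = max(0, 1 - 3.1/7.6339) = 0.5939
Step 3: prox(x) = [-4.0175, 1.7549, -1.156]
||prox(x)|| = 4.5339
Step 4: Proximal objective.
0.5*||prox-x||^2 = 4.805
lambda*||prox|| = 14.0551
Total = 18.8601


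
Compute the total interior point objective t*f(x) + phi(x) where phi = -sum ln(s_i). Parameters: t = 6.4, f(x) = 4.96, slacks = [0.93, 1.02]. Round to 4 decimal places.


Step 1: Compute log-barrier.
ln values: [-0.0726, 0.0198]
phi = -(-0.0726 + 0.0198) = 0.0528
Step 2: Compute augmented objective.
t*f(x) = 6.4*4.96 = 31.744
Total = 31.744 + 0.0528 = 31.7968


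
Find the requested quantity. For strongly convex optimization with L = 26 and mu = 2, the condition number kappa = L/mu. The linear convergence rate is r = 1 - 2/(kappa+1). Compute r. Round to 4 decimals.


Step 1: Compute the condition number.
kappa = L/mu = 26/2 = 13.0
Step 2: Compute the convergence rate.
r = 1 - 2/(kappa + 1) = 1 - 2*mu/(L + mu) = (L - mu)/(L + mu) = 24/28 = 0.8571


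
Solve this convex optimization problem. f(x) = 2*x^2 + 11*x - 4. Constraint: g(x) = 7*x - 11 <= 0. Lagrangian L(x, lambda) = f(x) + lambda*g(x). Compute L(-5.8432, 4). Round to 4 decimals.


Step 1: Evaluate f(x).
f(-5.8432) = 2*(-5.8432)^2 + 11*(-5.8432) - 4 = 0.0108
Step 2: Evaluate g(x).
g(-5.8432) = 7*-5.8432 - 11 = -51.9024
Step 3: Compute Lagrangian.
L = 0.0108 + 4*-51.9024 = -207.5988


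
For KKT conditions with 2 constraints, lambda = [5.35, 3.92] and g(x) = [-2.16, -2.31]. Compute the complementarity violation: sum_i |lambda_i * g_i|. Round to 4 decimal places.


KKT complementary slackness check:
lambda_1 * g_1 = 5.35 * -2.16 = -11.556
lambda_2 * g_2 = 3.92 * -2.31 = -9.0552
Total violation = 11.556 + 9.0552 = 20.6112


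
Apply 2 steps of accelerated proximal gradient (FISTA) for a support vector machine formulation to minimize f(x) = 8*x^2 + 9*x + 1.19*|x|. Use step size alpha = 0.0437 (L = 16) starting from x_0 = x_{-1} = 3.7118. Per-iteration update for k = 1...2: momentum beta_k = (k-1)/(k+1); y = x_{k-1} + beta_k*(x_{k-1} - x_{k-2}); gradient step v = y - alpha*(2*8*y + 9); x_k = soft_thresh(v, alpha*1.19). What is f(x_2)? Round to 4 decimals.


FISTA on f(x) = 8*x^2 + 9*x + 1.19*|x|
L = 16, alpha = 0.0437
Iteration 1: beta = 0.0, y = 3.7118 + 0.0*(3.7118 - 3.7118) = 3.7118
  grad(y) = 68.3888, v = y - alpha*grad = 0.7232
  prox(v) = soft_thresh(0.7232, 0.052) = 0.6712
Iteration 2: beta = 0.3333, y = 0.6712 + 0.3333*(0.6712 - 3.7118) = -0.3423
  grad(y) = 3.5228, v = y - alpha*grad = -0.4963
  prox(v) = soft_thresh(-0.4963, 0.052) = -0.4443
f(x_2) = 8*(-0.4443)^2 + 9*(-0.4443) + 1.19*|-0.4443| = -1.8907


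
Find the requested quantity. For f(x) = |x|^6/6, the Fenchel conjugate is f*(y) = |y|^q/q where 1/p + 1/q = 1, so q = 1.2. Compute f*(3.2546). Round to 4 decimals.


The conjugate exponent q satisfies 1/p + 1/q = 1.
p = 6, so q = 6/(6 - 1) = 1.2
|y|^q = 3.2546^1.2 = 4.1209
f*(3.2546) = 4.1209 / 1.2 = 3.4341


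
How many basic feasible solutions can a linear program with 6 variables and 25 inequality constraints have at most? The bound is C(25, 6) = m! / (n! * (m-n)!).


Each vertex corresponds to some choice of n active constraints out of m, so the number of vertices is at most C(m, n) = m! / (n!(m-n)!).
m = 25, n = 6
Numerator: 25 * 24 * 23 * 22 * 21 * 20
Denominator: 6! = 720
C(25, 6) = 177100


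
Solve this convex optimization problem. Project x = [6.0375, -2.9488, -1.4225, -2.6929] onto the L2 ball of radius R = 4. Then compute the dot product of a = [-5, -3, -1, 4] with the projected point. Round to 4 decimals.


Step 1: Compute ||x|| (intermediates to 6 decimals).
||x|| = sqrt(6.0375^2 + (-2.9488)^2 + (-1.4225)^2 + (-2.6929)^2) = 7.37713
Step 2: Project.
Since ||x|| > R, scale = R/||x|| = 4/7.37713 = 0.542216, proj(x) = scale * x
proj(x) = [3.273629, -1.598887, -0.771302, -1.460133]
Step 3: Dot product.
a^T * proj(x) = -5*3.273629 - 3*(-1.598887) - 1*(-0.771302) + 4*(-1.460133) = -16.6407


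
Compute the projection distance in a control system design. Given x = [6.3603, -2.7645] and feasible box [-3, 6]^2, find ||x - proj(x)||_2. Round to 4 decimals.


Project each component onto [-3, 6].
clip(6.3603) = 6.0, clip(-2.7645) = -2.7645
Projection = [6.0, -2.7645]
Squared diffs: [0.1298, 0.0]
Distance = sqrt(0.1298) = 0.3603


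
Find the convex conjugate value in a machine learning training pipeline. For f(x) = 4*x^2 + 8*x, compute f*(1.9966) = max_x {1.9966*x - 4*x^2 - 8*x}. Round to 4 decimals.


f*(y) = sup_x {y*x - a*x^2 - b*x} = sup_x {(y-b)*x - a*x^2}
FOC: (y - b) - 2a*x = 0 => x* = (y - b)/(2a)
x* = (1.9966 - 8)/(2*4) = -0.7504
f*(1.9966) = (y-b)^2/(4a) = (1.9966 - 8)^2/(4*4)
= 36.0408/16 = 2.2526


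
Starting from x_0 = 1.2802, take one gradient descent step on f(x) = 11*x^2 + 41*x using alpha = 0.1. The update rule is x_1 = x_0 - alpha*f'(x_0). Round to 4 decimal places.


We compute the gradient at x_0 and apply the update.
f'(x) = 22*x + 41
f'(1.2802) = 22*1.2802 + 41 = 69.1644
x_1 = 1.2802 - 0.1*69.1644 = -5.6362


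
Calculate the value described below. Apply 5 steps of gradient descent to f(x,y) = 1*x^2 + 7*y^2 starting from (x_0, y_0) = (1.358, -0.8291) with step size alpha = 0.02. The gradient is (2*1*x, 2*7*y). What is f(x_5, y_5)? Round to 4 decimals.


Gradient descent on f(x,y) = 1*x^2 + 7*y^2.
Starting point: (1.358, -0.8291), alpha = 0.02
Step 1: grad_x = 2*1*1.358 = 2.716, grad_y = 2*7*-0.8291 = -11.6074
  x_1 = 1.358 - 0.02*2.716 = 1.3037
  y_1 = -0.8291 - 0.02*-11.6074 = -0.597
Step 2: grad_x = 2*1*1.3037 = 2.6074, grad_y = 2*7*-0.597 = -8.3573
  x_2 = 1.3037 - 0.02*2.6074 = 1.2515
  y_2 = -0.597 - 0.02*-8.3573 = -0.4298
Step 3: grad_x = 2*1*1.2515 = 2.5031, grad_y = 2*7*-0.4298 = -6.0173
  x_3 = 1.2515 - 0.02*2.5031 = 1.2015
  y_3 = -0.4298 - 0.02*-6.0173 = -0.3095
Step 4: grad_x = 2*1*1.2015 = 2.4029, grad_y = 2*7*-0.3095 = -4.3324
  x_4 = 1.2015 - 0.02*2.4029 = 1.1534
  y_4 = -0.3095 - 0.02*-4.3324 = -0.2228
Step 5: grad_x = 2*1*1.1534 = 2.3068, grad_y = 2*7*-0.2228 = -3.1194
  x_5 = 1.1534 - 0.02*2.3068 = 1.1073
  y_5 = -0.2228 - 0.02*-3.1194 = -0.1604
f(1.1073, -0.1604) = 1*1.1073^2 + 7*(-0.1604)^2 = 1.4062


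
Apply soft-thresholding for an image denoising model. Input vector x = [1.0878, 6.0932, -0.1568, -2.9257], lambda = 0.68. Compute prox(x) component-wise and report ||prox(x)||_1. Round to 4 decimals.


Soft-thresholding with lambda = 0.68:
prox(1.0878) = sign(1.0878)*max(|1.0878| - 0.68, 0) = 0.4078
prox(6.0932) = sign(6.0932)*max(|6.0932| - 0.68, 0) = 5.4132
prox(-0.1568) = sign(-0.1568)*max(|-0.1568| - 0.68, 0) = 0.0
prox(-2.9257) = sign(-2.9257)*max(|-2.9257| - 0.68, 0) = -2.2457
prox(x) = [0.4078, 5.4132, 0.0, -2.2457]
||prox(x)||_1 = 0.4078 + 5.4132 + 0.0 + 2.2457 = 8.0667


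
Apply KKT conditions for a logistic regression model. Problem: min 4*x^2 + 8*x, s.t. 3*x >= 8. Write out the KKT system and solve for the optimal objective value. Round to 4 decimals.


Step 1: Try lambda = 0 (constraint inactive).
x_unc = -8/(2*4) = -1.0
Check: 3*-1.0 = -3.0 < 8 -- violated!
Step 2: Constraint must be active: 3*x = 8
x* = 8/3 = 2.6667 (rounded; the exact value 8/3 is used below)
lambda = (2*4*(8/3) + 8)/3 = 9.7778
Step 3: Compute optimal value.
f(x*) = 4*(8/3)^2 + 8*(8/3) = 49.7778


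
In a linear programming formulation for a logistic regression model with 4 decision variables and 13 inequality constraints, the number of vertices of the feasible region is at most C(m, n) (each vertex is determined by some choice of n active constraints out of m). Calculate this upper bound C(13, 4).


Each vertex corresponds to some choice of n active constraints out of m, so the number of vertices is at most C(m, n) = m! / (n!(m-n)!).
m = 13, n = 4
Numerator: 13 * 12 * 11 * 10
Denominator: 4! = 24
C(13, 4) = 715


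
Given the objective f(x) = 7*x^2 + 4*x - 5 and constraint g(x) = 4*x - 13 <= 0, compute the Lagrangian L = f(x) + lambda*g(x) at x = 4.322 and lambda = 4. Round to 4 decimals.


Step 1: Evaluate f(x).
f(4.322) = 7*4.322^2 + 4*4.322 - 5 = 143.0458
Step 2: Evaluate g(x).
g(4.322) = 4*4.322 - 13 = 4.288
Step 3: Compute Lagrangian.
L = 143.0458 + 4*4.288 = 160.1978


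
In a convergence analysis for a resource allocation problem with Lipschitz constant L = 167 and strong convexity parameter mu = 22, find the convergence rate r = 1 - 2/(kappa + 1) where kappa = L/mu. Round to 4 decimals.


Step 1: Compute the condition number.
kappa = L/mu = 167/22 = 7.5909
Step 2: Compute the convergence rate.
r = 1 - 2/(kappa + 1) = 1 - 2*mu/(L + mu) = (L - mu)/(L + mu) = 145/189 = 0.7672


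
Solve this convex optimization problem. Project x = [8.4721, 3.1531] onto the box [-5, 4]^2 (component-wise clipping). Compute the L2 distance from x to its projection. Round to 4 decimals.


Project each component onto [-5, 4].
clip(8.4721) = 4.0, clip(3.1531) = 3.1531
Projection = [4.0, 3.1531]
Squared diffs: [19.9997, 0.0]
Distance = sqrt(19.9997) = 4.4721


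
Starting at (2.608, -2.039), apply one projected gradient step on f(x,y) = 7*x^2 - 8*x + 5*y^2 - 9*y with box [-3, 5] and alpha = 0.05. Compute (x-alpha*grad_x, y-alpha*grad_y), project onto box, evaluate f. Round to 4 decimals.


Step 1: Compute gradient at (2.608, -2.039).
grad_x = 2*7*2.608 - 8 = 28.512
grad_y = 2*5*-2.039 - 9 = -29.39
Step 2: Gradient step.
x_raw = 2.608 - 0.05*28.512 = 1.1824
y_raw = -2.039 - 0.05*-29.39 = -0.5695
Step 3: Project onto [-3, 5].
x_proj = clip(1.1824) = 1.1824
y_proj = clip(-0.5695) = -0.5695
Step 4: Evaluate f.
f(1.1824, -0.5695) = 7.0744


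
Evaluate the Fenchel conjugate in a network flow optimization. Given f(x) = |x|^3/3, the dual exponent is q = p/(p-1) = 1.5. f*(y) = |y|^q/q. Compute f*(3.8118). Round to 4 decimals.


The conjugate exponent q satisfies 1/p + 1/q = 1.
p = 3, so q = 3/(3 - 1) = 1.5
|y|^q = 3.8118^1.5 = 7.4421
f*(3.8118) = 7.4421 / 1.5 = 4.9614


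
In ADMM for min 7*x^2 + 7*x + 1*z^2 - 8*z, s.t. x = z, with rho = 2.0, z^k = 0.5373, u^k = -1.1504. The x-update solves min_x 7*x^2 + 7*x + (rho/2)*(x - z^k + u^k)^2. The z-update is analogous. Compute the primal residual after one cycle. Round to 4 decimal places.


ADMM iteration with rho = 2.0, z^k = 0.5373, u^k = -1.1504
Step 1: x-update.
Minimize 7*x^2 + 7*x + (2.0/2)*(x - 0.5373 - 1.1504)^2
FOC: (2*7 + 2.0)*x = -7 + 2.0*(0.5373 + 1.1504)
x^{k+1} = -0.2265
Step 2: z-update.
Minimize 1*z^2 - 8*z + (2.0/2)*(-0.2265 - z - 1.1504)^2
FOC: (2*1 + 2.0)*z = 8 + 2.0*(-0.2265 - 1.1504)
z^{k+1} = 1.3115
Step 3: u-update.
u^{k+1} = -1.1504 - 0.2265 - 1.3115 = -2.6885
Step 4: Primal residual = |-0.2265 - 1.3115| = 1.5381


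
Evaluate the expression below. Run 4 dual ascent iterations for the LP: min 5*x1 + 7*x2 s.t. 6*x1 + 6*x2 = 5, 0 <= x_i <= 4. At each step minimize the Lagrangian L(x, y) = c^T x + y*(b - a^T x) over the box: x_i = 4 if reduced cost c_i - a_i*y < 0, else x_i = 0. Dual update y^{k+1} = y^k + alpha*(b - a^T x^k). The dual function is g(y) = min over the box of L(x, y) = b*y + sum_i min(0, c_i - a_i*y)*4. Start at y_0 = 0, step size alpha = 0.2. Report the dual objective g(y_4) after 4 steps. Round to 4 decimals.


Dual ascent for LP: min 5*x1 + 7*x2, 6*x1 + 6*x2 = 5, 0 <= x_i <= 4
Step 1: y^k = 0.0, reduced costs: (5.0, 7.0)
  x^k = (0.0, 0.0), subgradient = b - a^T x = 5.0
  y^{k+1} = 0.0 + 0.2*5.0 = 1.0
Step 2: y^k = 1.0, reduced costs: (-1.0, 1.0)
  x^k = (4.0, 0.0), subgradient = b - a^T x = -19.0
  y^{k+1} = 1.0 + 0.2*-19.0 = -2.8
Step 3: y^k = -2.8, reduced costs: (21.8, 23.8)
  x^k = (0.0, 0.0), subgradient = b - a^T x = 5.0
  y^{k+1} = -2.8 + 0.2*5.0 = -1.8
Step 4: y^k = -1.8, reduced costs: (15.8, 17.8)
  x^k = (0.0, 0.0), subgradient = b - a^T x = 5.0
  y^{k+1} = -1.8 + 0.2*5.0 = -0.8
Dual objective at y_4 = -0.8: reduced costs (9.8, 11.8), box minimizer x = (0.0, 0.0)
g(y_4) = b*y + (c1 - a1*y)*x1 + (c2 - a2*y)*x2 = 5*(-0.8) + 9.8*0.0 + 11.8*0.0 = -4.0 + 0.0 + 0.0 = -4.0


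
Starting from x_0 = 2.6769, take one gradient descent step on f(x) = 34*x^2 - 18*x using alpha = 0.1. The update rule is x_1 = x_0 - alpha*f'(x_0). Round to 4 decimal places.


We compute the gradient at x_0 and apply the update.
f'(x) = 68*x - 18
f'(2.6769) = 68*2.6769 - 18 = 164.0292
x_1 = 2.6769 - 0.1*164.0292 = -13.726


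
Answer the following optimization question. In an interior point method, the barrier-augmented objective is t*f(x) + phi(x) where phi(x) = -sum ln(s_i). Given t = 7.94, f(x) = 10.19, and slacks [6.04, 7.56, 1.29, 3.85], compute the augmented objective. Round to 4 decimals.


Step 1: Compute log-barrier.
ln values: [1.7984, 2.0229, 0.2546, 1.3481]
phi = -(1.7984 + 2.0229 + 0.2546 + 1.3481) = -5.424
Step 2: Compute augmented objective.
t*f(x) = 7.94*10.19 = 80.9086
Total = 80.9086 - 5.424 = 75.4846


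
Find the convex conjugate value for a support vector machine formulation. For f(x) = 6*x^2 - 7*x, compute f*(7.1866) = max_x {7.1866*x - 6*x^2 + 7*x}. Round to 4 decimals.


f*(y) = sup_x {y*x - a*x^2 - b*x} = sup_x {(y-b)*x - a*x^2}
FOC: (y - b) - 2a*x = 0 => x* = (y - b)/(2a)
x* = (7.1866 + 7)/(2*6) = 1.1822
f*(7.1866) = (y-b)^2/(4a) = (7.1866 + 7)^2/(4*6)
= 201.2596/24 = 8.3858


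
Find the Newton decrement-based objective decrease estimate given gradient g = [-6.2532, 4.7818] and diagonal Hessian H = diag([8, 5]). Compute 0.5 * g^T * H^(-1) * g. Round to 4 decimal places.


Step 1: H is diagonal, so H^(-1) * g = [-0.7817, 0.9564].
Step 2: g^T H^(-1) g = sum_i g_i^2 / H_ii
  = (-6.2532)^2/8 + (4.7818)^2/5
  = 4.8878 + 4.5731 = 9.4609
Step 3: Objective decrease = 0.5 * g^T H^(-1) g = 4.7305


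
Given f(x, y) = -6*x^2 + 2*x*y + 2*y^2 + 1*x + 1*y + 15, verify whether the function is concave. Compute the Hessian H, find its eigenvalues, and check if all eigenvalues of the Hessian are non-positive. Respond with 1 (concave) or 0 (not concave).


The Hessian of f(x,y) = -6*x^2 + 2*x*y + 2*y^2 + 1*x + 1*y + 15 is:
H = [[-12, 2], [2, 4]]
Trace = -12 + 4 = -8
Determinant = -12*4 - (2)^2 = -52
Discriminant = (-8)^2 - 4*-52 = 272.0
Eigenvalues: lambda_1 = -12.2462, lambda_2 = 4.2462
The function is not concave.

0


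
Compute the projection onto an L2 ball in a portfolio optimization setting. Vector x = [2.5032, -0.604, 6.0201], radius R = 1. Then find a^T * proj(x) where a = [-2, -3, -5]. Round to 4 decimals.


Step 1: Compute ||x|| (intermediates to 6 decimals).
||x|| = sqrt(2.5032^2 + (-0.604)^2 + 6.0201^2) = 6.547704
Step 2: Project.
Since ||x|| > R, scale = R/||x|| = 1/6.547704 = 0.152725, proj(x) = scale * x
proj(x) = [0.382301, -0.092246, 0.91942]
Step 3: Dot product.
a^T * proj(x) = -2*0.382301 - 3*(-0.092246) - 5*0.91942 = -5.085


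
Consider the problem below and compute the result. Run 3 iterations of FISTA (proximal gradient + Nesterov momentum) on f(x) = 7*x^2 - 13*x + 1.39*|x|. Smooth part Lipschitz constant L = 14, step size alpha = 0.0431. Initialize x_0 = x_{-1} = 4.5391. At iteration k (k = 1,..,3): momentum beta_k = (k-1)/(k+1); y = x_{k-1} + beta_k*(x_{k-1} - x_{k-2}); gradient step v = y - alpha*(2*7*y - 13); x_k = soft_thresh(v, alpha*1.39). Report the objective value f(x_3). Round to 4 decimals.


FISTA on f(x) = 7*x^2 - 13*x + 1.39*|x|
L = 14, alpha = 0.0431
Iteration 1: beta = 0.0, y = 4.5391 + 0.0*(4.5391 - 4.5391) = 4.5391
  grad(y) = 50.5474, v = y - alpha*grad = 2.3605
  prox(v) = soft_thresh(2.3605, 0.0599) = 2.3006
Iteration 2: beta = 0.3333, y = 2.3006 + 0.3333*(2.3006 - 4.5391) = 1.5544
  grad(y) = 8.762, v = y - alpha*grad = 1.1768
  prox(v) = soft_thresh(1.1768, 0.0599) = 1.1169
Iteration 3: beta = 0.5, y = 1.1169 + 0.5*(1.1169 - 2.3006) = 0.525
  grad(y) = -5.6497, v = y - alpha*grad = 0.7685
  prox(v) = soft_thresh(0.7685, 0.0599) = 0.7086
f(x_3) = 7*0.7086^2 - 13*0.7086 + 1.39*|0.7086| = -4.7121


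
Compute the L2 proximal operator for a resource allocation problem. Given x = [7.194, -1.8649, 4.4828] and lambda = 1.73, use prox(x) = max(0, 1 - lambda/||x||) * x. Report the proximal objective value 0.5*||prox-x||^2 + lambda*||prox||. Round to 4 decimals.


Step 1: Compute ||x||.
||x|| = 8.6791
Step 2: Compute scaling factor.
scale = max(0, 1 - 1.73/8.6791) = 0.8007
Step 3: prox(x) = [5.76, -1.4932, 3.5892]
||prox(x)|| = 6.9491
Step 4: Proximal objective.
0.5*||prox-x||^2 = 1.4965
lambda*||prox|| = 12.0219
Total = 13.5184


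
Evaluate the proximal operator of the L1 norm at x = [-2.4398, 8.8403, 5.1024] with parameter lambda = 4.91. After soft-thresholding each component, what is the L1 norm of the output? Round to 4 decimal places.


Soft-thresholding with lambda = 4.91:
prox(-2.4398) = sign(-2.4398)*max(|-2.4398| - 4.91, 0) = 0.0
prox(8.8403) = sign(8.8403)*max(|8.8403| - 4.91, 0) = 3.9303
prox(5.1024) = sign(5.1024)*max(|5.1024| - 4.91, 0) = 0.1924
prox(x) = [0.0, 3.9303, 0.1924]
||prox(x)||_1 = 0.0 + 3.9303 + 0.1924 = 4.1227


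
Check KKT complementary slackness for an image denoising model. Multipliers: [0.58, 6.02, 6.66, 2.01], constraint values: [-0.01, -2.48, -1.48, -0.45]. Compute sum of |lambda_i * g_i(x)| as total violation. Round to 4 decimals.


KKT complementary slackness check:
lambda_1 * g_1 = 0.58 * -0.01 = -0.0058
lambda_2 * g_2 = 6.02 * -2.48 = -14.9296
lambda_3 * g_3 = 6.66 * -1.48 = -9.8568
lambda_4 * g_4 = 2.01 * -0.45 = -0.9045
Total violation = 0.0058 + 14.9296 + 9.8568 + 0.9045 = 25.6967


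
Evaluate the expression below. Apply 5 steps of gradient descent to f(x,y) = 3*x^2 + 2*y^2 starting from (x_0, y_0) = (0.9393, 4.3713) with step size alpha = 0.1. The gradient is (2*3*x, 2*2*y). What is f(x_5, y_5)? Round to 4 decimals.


Gradient descent on f(x,y) = 3*x^2 + 2*y^2.
Starting point: (0.9393, 4.3713), alpha = 0.1
Step 1: grad_x = 2*3*0.9393 = 5.6358, grad_y = 2*2*4.3713 = 17.4852
  x_1 = 0.9393 - 0.1*5.6358 = 0.3757
  y_1 = 4.3713 - 0.1*17.4852 = 2.6228
Step 2: grad_x = 2*3*0.3757 = 2.2543, grad_y = 2*2*2.6228 = 10.4911
  x_2 = 0.3757 - 0.1*2.2543 = 0.1503
  y_2 = 2.6228 - 0.1*10.4911 = 1.5737
Step 3: grad_x = 2*3*0.1503 = 0.9017, grad_y = 2*2*1.5737 = 6.2947
  x_3 = 0.1503 - 0.1*0.9017 = 0.0601
  y_3 = 1.5737 - 0.1*6.2947 = 0.9442
Step 4: grad_x = 2*3*0.0601 = 0.3607, grad_y = 2*2*0.9442 = 3.7768
  x_4 = 0.0601 - 0.1*0.3607 = 0.024
  y_4 = 0.9442 - 0.1*3.7768 = 0.5665
Step 5: grad_x = 2*3*0.024 = 0.1443, grad_y = 2*2*0.5665 = 2.2661
  x_5 = 0.024 - 0.1*0.1443 = 0.0096
  y_5 = 0.5665 - 0.1*2.2661 = 0.3399
f(0.0096, 0.3399) = 3*0.0096^2 + 2*0.3399^2 = 0.2314


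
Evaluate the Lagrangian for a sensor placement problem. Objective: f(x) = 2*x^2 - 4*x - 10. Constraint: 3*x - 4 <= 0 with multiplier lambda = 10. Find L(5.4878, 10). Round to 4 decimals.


Step 1: Evaluate f(x).
f(5.4878) = 2*5.4878^2 - 4*5.4878 - 10 = 28.2807
Step 2: Evaluate g(x).
g(5.4878) = 3*5.4878 - 4 = 12.4634
Step 3: Compute Lagrangian.
L = 28.2807 + 10*12.4634 = 152.9147


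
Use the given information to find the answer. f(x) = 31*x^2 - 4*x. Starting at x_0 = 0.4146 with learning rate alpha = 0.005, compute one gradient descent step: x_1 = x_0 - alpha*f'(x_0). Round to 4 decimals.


We compute the gradient at x_0 and apply the update.
f'(x) = 62*x - 4
f'(0.4146) = 62*0.4146 - 4 = 21.7052
x_1 = 0.4146 - 0.005*21.7052 = 0.3061


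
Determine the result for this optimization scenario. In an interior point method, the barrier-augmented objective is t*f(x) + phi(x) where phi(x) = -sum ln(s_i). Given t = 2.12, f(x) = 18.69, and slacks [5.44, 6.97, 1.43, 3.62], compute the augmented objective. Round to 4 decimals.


Step 1: Compute log-barrier.
ln values: [1.6938, 1.9416, 0.3577, 1.2865]
phi = -(1.6938 + 1.9416 + 0.3577 + 1.2865) = -5.2795
Step 2: Compute augmented objective.
t*f(x) = 2.12*18.69 = 39.6228
Total = 39.6228 - 5.2795 = 34.3433


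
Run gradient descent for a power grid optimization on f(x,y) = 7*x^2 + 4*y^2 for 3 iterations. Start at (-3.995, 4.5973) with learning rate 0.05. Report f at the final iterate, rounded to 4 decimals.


Gradient descent on f(x,y) = 7*x^2 + 4*y^2.
Starting point: (-3.995, 4.5973), alpha = 0.05
Step 1: grad_x = 2*7*-3.995 = -55.93, grad_y = 2*4*4.5973 = 36.7784
  x_1 = -3.995 - 0.05*-55.93 = -1.1985
  y_1 = 4.5973 - 0.05*36.7784 = 2.7584
Step 2: grad_x = 2*7*-1.1985 = -16.779, grad_y = 2*4*2.7584 = 22.067
  x_2 = -1.1985 - 0.05*-16.779 = -0.3596
  y_2 = 2.7584 - 0.05*22.067 = 1.655
Step 3: grad_x = 2*7*-0.3596 = -5.0337, grad_y = 2*4*1.655 = 13.2402
  x_3 = -0.3596 - 0.05*-5.0337 = -0.1079
  y_3 = 1.655 - 0.05*13.2402 = 0.993
f(-0.1079, 0.993) = 7*(-0.1079)^2 + 4*0.993^2 = 4.0258


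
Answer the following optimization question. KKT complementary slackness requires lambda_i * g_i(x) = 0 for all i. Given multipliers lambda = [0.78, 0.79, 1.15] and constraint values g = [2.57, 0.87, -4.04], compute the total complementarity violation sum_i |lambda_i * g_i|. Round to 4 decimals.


KKT complementary slackness check:
lambda_1 * g_1 = 0.78 * 2.57 = 2.0046
lambda_2 * g_2 = 0.79 * 0.87 = 0.6873
lambda_3 * g_3 = 1.15 * -4.04 = -4.646
Total violation = 2.0046 + 0.6873 + 4.646 = 7.3379


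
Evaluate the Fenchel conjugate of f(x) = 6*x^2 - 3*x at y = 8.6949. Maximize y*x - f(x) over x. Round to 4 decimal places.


f*(y) = sup_x {y*x - a*x^2 - b*x} = sup_x {(y-b)*x - a*x^2}
FOC: (y - b) - 2a*x = 0 => x* = (y - b)/(2a)
x* = (8.6949 + 3)/(2*6) = 0.9746
f*(8.6949) = (y-b)^2/(4a) = (8.6949 + 3)^2/(4*6)
= 136.7707/24 = 5.6988


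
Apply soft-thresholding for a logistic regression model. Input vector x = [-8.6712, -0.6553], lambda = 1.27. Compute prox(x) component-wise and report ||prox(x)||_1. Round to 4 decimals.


Soft-thresholding with lambda = 1.27:
prox(-8.6712) = sign(-8.6712)*max(|-8.6712| - 1.27, 0) = -7.4012
prox(-0.6553) = sign(-0.6553)*max(|-0.6553| - 1.27, 0) = 0.0
prox(x) = [-7.4012, 0.0]
||prox(x)||_1 = 7.4012 + 0.0 = 7.4012


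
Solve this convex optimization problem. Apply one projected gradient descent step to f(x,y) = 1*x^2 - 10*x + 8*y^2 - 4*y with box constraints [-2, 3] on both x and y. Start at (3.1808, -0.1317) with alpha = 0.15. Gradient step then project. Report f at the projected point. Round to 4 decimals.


Step 1: Compute gradient at (3.1808, -0.1317).
grad_x = 2*1*3.1808 - 10 = -3.6384
grad_y = 2*8*-0.1317 - 4 = -6.1072
Step 2: Gradient step.
x_raw = 3.1808 - 0.15*-3.6384 = 3.7266
y_raw = -0.1317 - 0.15*-6.1072 = 0.7844
Step 3: Project onto [-2, 3].
x_proj = clip(3.7266) = 3.0
y_proj = clip(0.7844) = 0.7844
Step 4: Evaluate f.
f(3.0, 0.7844) = -19.2155


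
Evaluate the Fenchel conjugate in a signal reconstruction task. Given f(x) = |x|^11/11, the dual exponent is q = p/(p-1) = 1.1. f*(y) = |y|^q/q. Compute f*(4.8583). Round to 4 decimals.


The conjugate exponent q satisfies 1/p + 1/q = 1.
p = 11, so q = 11/(11 - 1) = 1.1
|y|^q = 4.8583^1.1 = 5.6903
f*(4.8583) = 5.6903 / 1.1 = 5.173


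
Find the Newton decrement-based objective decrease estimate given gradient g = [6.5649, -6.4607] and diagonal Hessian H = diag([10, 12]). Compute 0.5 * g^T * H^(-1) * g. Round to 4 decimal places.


Step 1: H is diagonal, so H^(-1) * g = [0.6565, -0.5384].
Step 2: g^T H^(-1) g = sum_i g_i^2 / H_ii
  = (6.5649)^2/10 + (-6.4607)^2/12
  = 4.3098 + 3.4784 = 7.7882
Step 3: Objective decrease = 0.5 * g^T H^(-1) g = 3.8941


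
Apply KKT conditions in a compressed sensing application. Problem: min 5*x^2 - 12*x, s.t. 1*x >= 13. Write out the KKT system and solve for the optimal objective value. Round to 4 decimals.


Step 1: Try lambda = 0 (constraint inactive).
x_unc = 12/(2*5) = 1.2
Check: 1*1.2 = 1.2 < 13 -- violated!
Step 2: Constraint must be active: 1*x = 13
x* = 13/1 = 13.0
lambda = (2*5*13.0 - 12)/1 = 118.0
Step 3: Compute optimal value.
f(x*) = 5*13.0^2 - 12*13.0 = 689.0


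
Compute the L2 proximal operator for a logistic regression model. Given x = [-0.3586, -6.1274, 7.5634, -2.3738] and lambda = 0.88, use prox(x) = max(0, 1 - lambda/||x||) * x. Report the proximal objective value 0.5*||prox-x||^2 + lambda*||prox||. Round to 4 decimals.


Step 1: Compute ||x||.
||x|| = 10.0256
Step 2: Compute scaling factor.
scale = max(0, 1 - 0.88/10.0256) = 0.9122
Step 3: prox(x) = [-0.3271, -5.5896, 6.8995, -2.1654]
||prox(x)|| = 9.1456
Step 4: Proximal objective.
0.5*||prox-x||^2 = 0.3872
lambda*||prox|| = 8.0481
Total = 8.4354


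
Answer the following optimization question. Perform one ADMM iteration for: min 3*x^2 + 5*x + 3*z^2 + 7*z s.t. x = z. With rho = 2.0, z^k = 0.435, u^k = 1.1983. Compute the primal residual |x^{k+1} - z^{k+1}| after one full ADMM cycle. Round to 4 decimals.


ADMM iteration with rho = 2.0, z^k = 0.435, u^k = 1.1983
Step 1: x-update.
Minimize 3*x^2 + 5*x + (2.0/2)*(x - 0.435 + 1.1983)^2
FOC: (2*3 + 2.0)*x = -5 + 2.0*(0.435 - 1.1983)
x^{k+1} = -0.8158
Step 2: z-update.
Minimize 3*z^2 + 7*z + (2.0/2)*(-0.8158 - z + 1.1983)^2
FOC: (2*3 + 2.0)*z = -7 + 2.0*(-0.8158 + 1.1983)
z^{k+1} = -0.7794
Step 3: u-update.
u^{k+1} = 1.1983 - 0.8158 + 0.7794 = 1.1619
Step 4: Primal residual = |-0.8158 + 0.7794| = 0.0364


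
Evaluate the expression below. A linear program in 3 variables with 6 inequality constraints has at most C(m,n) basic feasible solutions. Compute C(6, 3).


Each vertex corresponds to some choice of n active constraints out of m, so the number of vertices is at most C(m, n) = m! / (n!(m-n)!).
m = 6, n = 3
Numerator: 6 * 5 * 4
Denominator: 3! = 6
C(6, 3) = 20


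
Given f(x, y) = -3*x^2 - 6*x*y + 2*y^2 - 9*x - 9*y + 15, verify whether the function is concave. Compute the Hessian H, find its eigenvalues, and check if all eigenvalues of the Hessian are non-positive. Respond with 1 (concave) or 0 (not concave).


The Hessian of f(x,y) = -3*x^2 - 6*x*y + 2*y^2 - 9*x - 9*y + 15 is:
H = [[-6, -6], [-6, 4]]
Trace = -6 + 4 = -2
Determinant = -6*4 - (-6)^2 = -60
Discriminant = (-2)^2 - 4*-60 = 244.0
Eigenvalues: lambda_1 = -8.8102, lambda_2 = 6.8102
The function is not concave.

0


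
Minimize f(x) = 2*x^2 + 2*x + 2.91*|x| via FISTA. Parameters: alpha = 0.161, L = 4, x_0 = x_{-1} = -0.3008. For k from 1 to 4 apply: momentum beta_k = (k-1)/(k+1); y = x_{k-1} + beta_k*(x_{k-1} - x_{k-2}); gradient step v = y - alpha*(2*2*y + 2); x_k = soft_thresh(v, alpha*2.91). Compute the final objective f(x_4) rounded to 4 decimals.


FISTA on f(x) = 2*x^2 + 2*x + 2.91*|x|
L = 4, alpha = 0.161
Iteration 1: beta = 0.0, y = -0.3008 + 0.0*(-0.3008 + 0.3008) = -0.3008
  grad(y) = 0.7968, v = y - alpha*grad = -0.4291
  prox(v) = soft_thresh(-0.4291, 0.4685) = 0.0
Iteration 2: beta = 0.3333, y = 0.0 + 0.3333*(0.0 + 0.3008) = 0.1003
  grad(y) = 2.4011, v = y - alpha*grad = -0.2863
  prox(v) = soft_thresh(-0.2863, 0.4685) = 0.0
Iteration 3: beta = 0.5, y = 0.0 + 0.5*(0.0 - 0.0) = 0.0
  grad(y) = 2.0, v = y - alpha*grad = -0.322
  prox(v) = soft_thresh(-0.322, 0.4685) = 0.0
Iteration 4: beta = 0.6, y = 0.0 + 0.6*(0.0 - 0.0) = 0.0
  grad(y) = 2.0, v = y - alpha*grad = -0.322
  prox(v) = soft_thresh(-0.322, 0.4685) = 0.0
f(x_4) = 2*0.0^2 + 2*0.0 + 2.91*|0.0| = 0.0


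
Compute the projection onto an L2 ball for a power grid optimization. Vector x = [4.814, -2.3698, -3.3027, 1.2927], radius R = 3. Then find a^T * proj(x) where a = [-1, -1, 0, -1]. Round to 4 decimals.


Step 1: Compute ||x|| (intermediates to 6 decimals).
||x|| = sqrt(4.814^2 + (-2.3698)^2 + (-3.3027)^2 + 1.2927^2) = 6.431909
Step 2: Project.
Since ||x|| > R, scale = R/||x|| = 3/6.431909 = 0.466425, proj(x) = scale * x
proj(x) = [2.24537, -1.105334, -1.540462, 0.602948]
Step 3: Dot product.
a^T * proj(x) = -1*2.24537 - 1*(-1.105334) + 0*(-1.540462) - 1*0.602948 = -1.743
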